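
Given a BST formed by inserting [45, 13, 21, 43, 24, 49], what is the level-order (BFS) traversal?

Tree insertion order: [45, 13, 21, 43, 24, 49]
Tree (level-order array): [45, 13, 49, None, 21, None, None, None, 43, 24]
BFS from the root, enqueuing left then right child of each popped node:
  queue [45] -> pop 45, enqueue [13, 49], visited so far: [45]
  queue [13, 49] -> pop 13, enqueue [21], visited so far: [45, 13]
  queue [49, 21] -> pop 49, enqueue [none], visited so far: [45, 13, 49]
  queue [21] -> pop 21, enqueue [43], visited so far: [45, 13, 49, 21]
  queue [43] -> pop 43, enqueue [24], visited so far: [45, 13, 49, 21, 43]
  queue [24] -> pop 24, enqueue [none], visited so far: [45, 13, 49, 21, 43, 24]
Result: [45, 13, 49, 21, 43, 24]


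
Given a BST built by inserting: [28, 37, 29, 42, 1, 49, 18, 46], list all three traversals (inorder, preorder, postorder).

Tree insertion order: [28, 37, 29, 42, 1, 49, 18, 46]
Tree (level-order array): [28, 1, 37, None, 18, 29, 42, None, None, None, None, None, 49, 46]
Inorder (L, root, R): [1, 18, 28, 29, 37, 42, 46, 49]
Preorder (root, L, R): [28, 1, 18, 37, 29, 42, 49, 46]
Postorder (L, R, root): [18, 1, 29, 46, 49, 42, 37, 28]


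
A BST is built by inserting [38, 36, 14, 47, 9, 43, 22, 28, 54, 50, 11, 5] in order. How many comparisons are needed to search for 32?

Search path for 32: 38 -> 36 -> 14 -> 22 -> 28
Found: False
Comparisons: 5


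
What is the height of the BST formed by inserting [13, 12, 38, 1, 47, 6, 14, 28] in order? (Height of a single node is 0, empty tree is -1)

Insertion order: [13, 12, 38, 1, 47, 6, 14, 28]
Tree (level-order array): [13, 12, 38, 1, None, 14, 47, None, 6, None, 28]
Compute height bottom-up (empty subtree = -1):
  height(6) = 1 + max(-1, -1) = 0
  height(1) = 1 + max(-1, 0) = 1
  height(12) = 1 + max(1, -1) = 2
  height(28) = 1 + max(-1, -1) = 0
  height(14) = 1 + max(-1, 0) = 1
  height(47) = 1 + max(-1, -1) = 0
  height(38) = 1 + max(1, 0) = 2
  height(13) = 1 + max(2, 2) = 3
Height = 3


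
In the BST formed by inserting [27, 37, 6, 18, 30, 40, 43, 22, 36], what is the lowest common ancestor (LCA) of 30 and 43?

Tree insertion order: [27, 37, 6, 18, 30, 40, 43, 22, 36]
Tree (level-order array): [27, 6, 37, None, 18, 30, 40, None, 22, None, 36, None, 43]
In a BST, the LCA of p=30, q=43 is the first node v on the
root-to-leaf path with p <= v <= q (go left if both < v, right if both > v).
Walk from root:
  at 27: both 30 and 43 > 27, go right
  at 37: 30 <= 37 <= 43, this is the LCA
LCA = 37


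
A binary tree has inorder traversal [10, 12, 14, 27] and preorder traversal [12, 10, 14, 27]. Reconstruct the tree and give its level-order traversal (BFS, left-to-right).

Inorder:  [10, 12, 14, 27]
Preorder: [12, 10, 14, 27]
Algorithm: preorder visits root first, so consume preorder in order;
for each root, split the current inorder slice at that value into
left-subtree inorder and right-subtree inorder, then recurse.
Recursive splits:
  root=12; inorder splits into left=[10], right=[14, 27]
  root=10; inorder splits into left=[], right=[]
  root=14; inorder splits into left=[], right=[27]
  root=27; inorder splits into left=[], right=[]
Reconstructed level-order: [12, 10, 14, 27]


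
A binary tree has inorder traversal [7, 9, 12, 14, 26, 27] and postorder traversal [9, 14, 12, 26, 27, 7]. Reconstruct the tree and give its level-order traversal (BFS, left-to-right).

Inorder:   [7, 9, 12, 14, 26, 27]
Postorder: [9, 14, 12, 26, 27, 7]
Algorithm: postorder visits root last, so walk postorder right-to-left;
each value is the root of the current inorder slice — split it at that
value, recurse on the right subtree first, then the left.
Recursive splits:
  root=7; inorder splits into left=[], right=[9, 12, 14, 26, 27]
  root=27; inorder splits into left=[9, 12, 14, 26], right=[]
  root=26; inorder splits into left=[9, 12, 14], right=[]
  root=12; inorder splits into left=[9], right=[14]
  root=14; inorder splits into left=[], right=[]
  root=9; inorder splits into left=[], right=[]
Reconstructed level-order: [7, 27, 26, 12, 9, 14]


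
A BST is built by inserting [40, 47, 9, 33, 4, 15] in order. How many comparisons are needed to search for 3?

Search path for 3: 40 -> 9 -> 4
Found: False
Comparisons: 3


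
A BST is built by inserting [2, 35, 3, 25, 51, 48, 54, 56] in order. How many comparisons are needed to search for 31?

Search path for 31: 2 -> 35 -> 3 -> 25
Found: False
Comparisons: 4


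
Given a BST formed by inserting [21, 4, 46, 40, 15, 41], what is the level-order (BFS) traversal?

Tree insertion order: [21, 4, 46, 40, 15, 41]
Tree (level-order array): [21, 4, 46, None, 15, 40, None, None, None, None, 41]
BFS from the root, enqueuing left then right child of each popped node:
  queue [21] -> pop 21, enqueue [4, 46], visited so far: [21]
  queue [4, 46] -> pop 4, enqueue [15], visited so far: [21, 4]
  queue [46, 15] -> pop 46, enqueue [40], visited so far: [21, 4, 46]
  queue [15, 40] -> pop 15, enqueue [none], visited so far: [21, 4, 46, 15]
  queue [40] -> pop 40, enqueue [41], visited so far: [21, 4, 46, 15, 40]
  queue [41] -> pop 41, enqueue [none], visited so far: [21, 4, 46, 15, 40, 41]
Result: [21, 4, 46, 15, 40, 41]


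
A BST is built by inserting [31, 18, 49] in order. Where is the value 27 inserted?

Starting tree (level order): [31, 18, 49]
Insertion path: 31 -> 18
Result: insert 27 as right child of 18
Final tree (level order): [31, 18, 49, None, 27]


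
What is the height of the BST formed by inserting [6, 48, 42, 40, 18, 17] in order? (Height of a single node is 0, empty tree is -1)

Insertion order: [6, 48, 42, 40, 18, 17]
Tree (level-order array): [6, None, 48, 42, None, 40, None, 18, None, 17]
Compute height bottom-up (empty subtree = -1):
  height(17) = 1 + max(-1, -1) = 0
  height(18) = 1 + max(0, -1) = 1
  height(40) = 1 + max(1, -1) = 2
  height(42) = 1 + max(2, -1) = 3
  height(48) = 1 + max(3, -1) = 4
  height(6) = 1 + max(-1, 4) = 5
Height = 5


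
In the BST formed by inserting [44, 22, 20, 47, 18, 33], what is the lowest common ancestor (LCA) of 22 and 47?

Tree insertion order: [44, 22, 20, 47, 18, 33]
Tree (level-order array): [44, 22, 47, 20, 33, None, None, 18]
In a BST, the LCA of p=22, q=47 is the first node v on the
root-to-leaf path with p <= v <= q (go left if both < v, right if both > v).
Walk from root:
  at 44: 22 <= 44 <= 47, this is the LCA
LCA = 44


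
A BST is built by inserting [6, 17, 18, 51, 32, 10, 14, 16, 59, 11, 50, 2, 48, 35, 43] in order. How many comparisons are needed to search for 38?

Search path for 38: 6 -> 17 -> 18 -> 51 -> 32 -> 50 -> 48 -> 35 -> 43
Found: False
Comparisons: 9


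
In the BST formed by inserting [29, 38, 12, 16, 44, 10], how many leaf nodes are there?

Tree built from: [29, 38, 12, 16, 44, 10]
Tree (level-order array): [29, 12, 38, 10, 16, None, 44]
Rule: A leaf has 0 children.
Per-node child counts:
  node 29: 2 child(ren)
  node 12: 2 child(ren)
  node 10: 0 child(ren)
  node 16: 0 child(ren)
  node 38: 1 child(ren)
  node 44: 0 child(ren)
Matching nodes: [10, 16, 44]
Count of leaf nodes: 3


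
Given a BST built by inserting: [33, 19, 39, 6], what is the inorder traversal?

Tree insertion order: [33, 19, 39, 6]
Tree (level-order array): [33, 19, 39, 6]
Inorder traversal: [6, 19, 33, 39]


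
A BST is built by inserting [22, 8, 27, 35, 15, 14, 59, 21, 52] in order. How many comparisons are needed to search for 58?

Search path for 58: 22 -> 27 -> 35 -> 59 -> 52
Found: False
Comparisons: 5


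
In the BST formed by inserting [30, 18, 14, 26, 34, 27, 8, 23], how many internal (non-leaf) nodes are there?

Tree built from: [30, 18, 14, 26, 34, 27, 8, 23]
Tree (level-order array): [30, 18, 34, 14, 26, None, None, 8, None, 23, 27]
Rule: An internal node has at least one child.
Per-node child counts:
  node 30: 2 child(ren)
  node 18: 2 child(ren)
  node 14: 1 child(ren)
  node 8: 0 child(ren)
  node 26: 2 child(ren)
  node 23: 0 child(ren)
  node 27: 0 child(ren)
  node 34: 0 child(ren)
Matching nodes: [30, 18, 14, 26]
Count of internal (non-leaf) nodes: 4


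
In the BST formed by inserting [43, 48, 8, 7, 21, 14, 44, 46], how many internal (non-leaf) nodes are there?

Tree built from: [43, 48, 8, 7, 21, 14, 44, 46]
Tree (level-order array): [43, 8, 48, 7, 21, 44, None, None, None, 14, None, None, 46]
Rule: An internal node has at least one child.
Per-node child counts:
  node 43: 2 child(ren)
  node 8: 2 child(ren)
  node 7: 0 child(ren)
  node 21: 1 child(ren)
  node 14: 0 child(ren)
  node 48: 1 child(ren)
  node 44: 1 child(ren)
  node 46: 0 child(ren)
Matching nodes: [43, 8, 21, 48, 44]
Count of internal (non-leaf) nodes: 5


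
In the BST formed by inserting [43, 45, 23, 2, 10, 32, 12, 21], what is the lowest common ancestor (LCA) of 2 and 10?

Tree insertion order: [43, 45, 23, 2, 10, 32, 12, 21]
Tree (level-order array): [43, 23, 45, 2, 32, None, None, None, 10, None, None, None, 12, None, 21]
In a BST, the LCA of p=2, q=10 is the first node v on the
root-to-leaf path with p <= v <= q (go left if both < v, right if both > v).
Walk from root:
  at 43: both 2 and 10 < 43, go left
  at 23: both 2 and 10 < 23, go left
  at 2: 2 <= 2 <= 10, this is the LCA
LCA = 2


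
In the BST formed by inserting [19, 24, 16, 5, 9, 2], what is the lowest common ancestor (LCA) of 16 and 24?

Tree insertion order: [19, 24, 16, 5, 9, 2]
Tree (level-order array): [19, 16, 24, 5, None, None, None, 2, 9]
In a BST, the LCA of p=16, q=24 is the first node v on the
root-to-leaf path with p <= v <= q (go left if both < v, right if both > v).
Walk from root:
  at 19: 16 <= 19 <= 24, this is the LCA
LCA = 19


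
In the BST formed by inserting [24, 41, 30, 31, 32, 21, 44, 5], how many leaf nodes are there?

Tree built from: [24, 41, 30, 31, 32, 21, 44, 5]
Tree (level-order array): [24, 21, 41, 5, None, 30, 44, None, None, None, 31, None, None, None, 32]
Rule: A leaf has 0 children.
Per-node child counts:
  node 24: 2 child(ren)
  node 21: 1 child(ren)
  node 5: 0 child(ren)
  node 41: 2 child(ren)
  node 30: 1 child(ren)
  node 31: 1 child(ren)
  node 32: 0 child(ren)
  node 44: 0 child(ren)
Matching nodes: [5, 32, 44]
Count of leaf nodes: 3


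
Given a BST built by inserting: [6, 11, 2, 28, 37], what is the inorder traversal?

Tree insertion order: [6, 11, 2, 28, 37]
Tree (level-order array): [6, 2, 11, None, None, None, 28, None, 37]
Inorder traversal: [2, 6, 11, 28, 37]


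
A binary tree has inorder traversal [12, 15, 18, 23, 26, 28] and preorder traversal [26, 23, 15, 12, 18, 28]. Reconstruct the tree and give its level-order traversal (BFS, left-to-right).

Inorder:  [12, 15, 18, 23, 26, 28]
Preorder: [26, 23, 15, 12, 18, 28]
Algorithm: preorder visits root first, so consume preorder in order;
for each root, split the current inorder slice at that value into
left-subtree inorder and right-subtree inorder, then recurse.
Recursive splits:
  root=26; inorder splits into left=[12, 15, 18, 23], right=[28]
  root=23; inorder splits into left=[12, 15, 18], right=[]
  root=15; inorder splits into left=[12], right=[18]
  root=12; inorder splits into left=[], right=[]
  root=18; inorder splits into left=[], right=[]
  root=28; inorder splits into left=[], right=[]
Reconstructed level-order: [26, 23, 28, 15, 12, 18]


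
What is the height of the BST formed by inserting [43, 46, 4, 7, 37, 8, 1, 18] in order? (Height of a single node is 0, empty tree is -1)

Insertion order: [43, 46, 4, 7, 37, 8, 1, 18]
Tree (level-order array): [43, 4, 46, 1, 7, None, None, None, None, None, 37, 8, None, None, 18]
Compute height bottom-up (empty subtree = -1):
  height(1) = 1 + max(-1, -1) = 0
  height(18) = 1 + max(-1, -1) = 0
  height(8) = 1 + max(-1, 0) = 1
  height(37) = 1 + max(1, -1) = 2
  height(7) = 1 + max(-1, 2) = 3
  height(4) = 1 + max(0, 3) = 4
  height(46) = 1 + max(-1, -1) = 0
  height(43) = 1 + max(4, 0) = 5
Height = 5


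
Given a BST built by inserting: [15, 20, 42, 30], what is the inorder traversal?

Tree insertion order: [15, 20, 42, 30]
Tree (level-order array): [15, None, 20, None, 42, 30]
Inorder traversal: [15, 20, 30, 42]


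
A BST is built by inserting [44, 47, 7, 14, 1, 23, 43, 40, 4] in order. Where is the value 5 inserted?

Starting tree (level order): [44, 7, 47, 1, 14, None, None, None, 4, None, 23, None, None, None, 43, 40]
Insertion path: 44 -> 7 -> 1 -> 4
Result: insert 5 as right child of 4
Final tree (level order): [44, 7, 47, 1, 14, None, None, None, 4, None, 23, None, 5, None, 43, None, None, 40]


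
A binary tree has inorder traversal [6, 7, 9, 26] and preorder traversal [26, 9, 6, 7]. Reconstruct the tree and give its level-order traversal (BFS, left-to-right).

Inorder:  [6, 7, 9, 26]
Preorder: [26, 9, 6, 7]
Algorithm: preorder visits root first, so consume preorder in order;
for each root, split the current inorder slice at that value into
left-subtree inorder and right-subtree inorder, then recurse.
Recursive splits:
  root=26; inorder splits into left=[6, 7, 9], right=[]
  root=9; inorder splits into left=[6, 7], right=[]
  root=6; inorder splits into left=[], right=[7]
  root=7; inorder splits into left=[], right=[]
Reconstructed level-order: [26, 9, 6, 7]


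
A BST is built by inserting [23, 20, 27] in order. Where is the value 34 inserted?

Starting tree (level order): [23, 20, 27]
Insertion path: 23 -> 27
Result: insert 34 as right child of 27
Final tree (level order): [23, 20, 27, None, None, None, 34]


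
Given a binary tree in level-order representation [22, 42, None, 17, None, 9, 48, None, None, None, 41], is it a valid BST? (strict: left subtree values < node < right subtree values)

Level-order array: [22, 42, None, 17, None, 9, 48, None, None, None, 41]
Validate using subtree bounds (lo, hi): at each node, require lo < value < hi,
then recurse left with hi=value and right with lo=value.
Preorder trace (stopping at first violation):
  at node 22 with bounds (-inf, +inf): OK
  at node 42 with bounds (-inf, 22): VIOLATION
Node 42 violates its bound: not (-inf < 42 < 22).
Result: Not a valid BST


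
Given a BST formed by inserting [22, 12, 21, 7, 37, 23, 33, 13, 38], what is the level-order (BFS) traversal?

Tree insertion order: [22, 12, 21, 7, 37, 23, 33, 13, 38]
Tree (level-order array): [22, 12, 37, 7, 21, 23, 38, None, None, 13, None, None, 33]
BFS from the root, enqueuing left then right child of each popped node:
  queue [22] -> pop 22, enqueue [12, 37], visited so far: [22]
  queue [12, 37] -> pop 12, enqueue [7, 21], visited so far: [22, 12]
  queue [37, 7, 21] -> pop 37, enqueue [23, 38], visited so far: [22, 12, 37]
  queue [7, 21, 23, 38] -> pop 7, enqueue [none], visited so far: [22, 12, 37, 7]
  queue [21, 23, 38] -> pop 21, enqueue [13], visited so far: [22, 12, 37, 7, 21]
  queue [23, 38, 13] -> pop 23, enqueue [33], visited so far: [22, 12, 37, 7, 21, 23]
  queue [38, 13, 33] -> pop 38, enqueue [none], visited so far: [22, 12, 37, 7, 21, 23, 38]
  queue [13, 33] -> pop 13, enqueue [none], visited so far: [22, 12, 37, 7, 21, 23, 38, 13]
  queue [33] -> pop 33, enqueue [none], visited so far: [22, 12, 37, 7, 21, 23, 38, 13, 33]
Result: [22, 12, 37, 7, 21, 23, 38, 13, 33]


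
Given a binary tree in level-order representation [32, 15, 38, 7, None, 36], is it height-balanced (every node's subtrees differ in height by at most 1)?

Tree (level-order array): [32, 15, 38, 7, None, 36]
Definition: a tree is height-balanced if, at every node, |h(left) - h(right)| <= 1 (empty subtree has height -1).
Bottom-up per-node check:
  node 7: h_left=-1, h_right=-1, diff=0 [OK], height=0
  node 15: h_left=0, h_right=-1, diff=1 [OK], height=1
  node 36: h_left=-1, h_right=-1, diff=0 [OK], height=0
  node 38: h_left=0, h_right=-1, diff=1 [OK], height=1
  node 32: h_left=1, h_right=1, diff=0 [OK], height=2
All nodes satisfy the balance condition.
Result: Balanced


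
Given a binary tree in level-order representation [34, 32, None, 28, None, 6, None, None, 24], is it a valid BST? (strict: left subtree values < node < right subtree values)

Level-order array: [34, 32, None, 28, None, 6, None, None, 24]
Validate using subtree bounds (lo, hi): at each node, require lo < value < hi,
then recurse left with hi=value and right with lo=value.
Preorder trace (stopping at first violation):
  at node 34 with bounds (-inf, +inf): OK
  at node 32 with bounds (-inf, 34): OK
  at node 28 with bounds (-inf, 32): OK
  at node 6 with bounds (-inf, 28): OK
  at node 24 with bounds (6, 28): OK
No violation found at any node.
Result: Valid BST


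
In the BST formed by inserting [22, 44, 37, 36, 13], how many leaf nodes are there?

Tree built from: [22, 44, 37, 36, 13]
Tree (level-order array): [22, 13, 44, None, None, 37, None, 36]
Rule: A leaf has 0 children.
Per-node child counts:
  node 22: 2 child(ren)
  node 13: 0 child(ren)
  node 44: 1 child(ren)
  node 37: 1 child(ren)
  node 36: 0 child(ren)
Matching nodes: [13, 36]
Count of leaf nodes: 2


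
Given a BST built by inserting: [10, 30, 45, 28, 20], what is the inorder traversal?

Tree insertion order: [10, 30, 45, 28, 20]
Tree (level-order array): [10, None, 30, 28, 45, 20]
Inorder traversal: [10, 20, 28, 30, 45]


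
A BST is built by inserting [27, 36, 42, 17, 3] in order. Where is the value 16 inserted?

Starting tree (level order): [27, 17, 36, 3, None, None, 42]
Insertion path: 27 -> 17 -> 3
Result: insert 16 as right child of 3
Final tree (level order): [27, 17, 36, 3, None, None, 42, None, 16]


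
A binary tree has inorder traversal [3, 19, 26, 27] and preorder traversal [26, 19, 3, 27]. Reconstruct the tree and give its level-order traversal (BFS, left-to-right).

Inorder:  [3, 19, 26, 27]
Preorder: [26, 19, 3, 27]
Algorithm: preorder visits root first, so consume preorder in order;
for each root, split the current inorder slice at that value into
left-subtree inorder and right-subtree inorder, then recurse.
Recursive splits:
  root=26; inorder splits into left=[3, 19], right=[27]
  root=19; inorder splits into left=[3], right=[]
  root=3; inorder splits into left=[], right=[]
  root=27; inorder splits into left=[], right=[]
Reconstructed level-order: [26, 19, 27, 3]


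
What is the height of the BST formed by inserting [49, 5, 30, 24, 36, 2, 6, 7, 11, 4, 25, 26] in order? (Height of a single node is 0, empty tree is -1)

Insertion order: [49, 5, 30, 24, 36, 2, 6, 7, 11, 4, 25, 26]
Tree (level-order array): [49, 5, None, 2, 30, None, 4, 24, 36, None, None, 6, 25, None, None, None, 7, None, 26, None, 11]
Compute height bottom-up (empty subtree = -1):
  height(4) = 1 + max(-1, -1) = 0
  height(2) = 1 + max(-1, 0) = 1
  height(11) = 1 + max(-1, -1) = 0
  height(7) = 1 + max(-1, 0) = 1
  height(6) = 1 + max(-1, 1) = 2
  height(26) = 1 + max(-1, -1) = 0
  height(25) = 1 + max(-1, 0) = 1
  height(24) = 1 + max(2, 1) = 3
  height(36) = 1 + max(-1, -1) = 0
  height(30) = 1 + max(3, 0) = 4
  height(5) = 1 + max(1, 4) = 5
  height(49) = 1 + max(5, -1) = 6
Height = 6


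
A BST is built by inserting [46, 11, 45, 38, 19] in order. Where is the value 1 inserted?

Starting tree (level order): [46, 11, None, None, 45, 38, None, 19]
Insertion path: 46 -> 11
Result: insert 1 as left child of 11
Final tree (level order): [46, 11, None, 1, 45, None, None, 38, None, 19]


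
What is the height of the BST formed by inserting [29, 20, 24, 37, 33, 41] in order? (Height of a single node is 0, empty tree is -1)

Insertion order: [29, 20, 24, 37, 33, 41]
Tree (level-order array): [29, 20, 37, None, 24, 33, 41]
Compute height bottom-up (empty subtree = -1):
  height(24) = 1 + max(-1, -1) = 0
  height(20) = 1 + max(-1, 0) = 1
  height(33) = 1 + max(-1, -1) = 0
  height(41) = 1 + max(-1, -1) = 0
  height(37) = 1 + max(0, 0) = 1
  height(29) = 1 + max(1, 1) = 2
Height = 2


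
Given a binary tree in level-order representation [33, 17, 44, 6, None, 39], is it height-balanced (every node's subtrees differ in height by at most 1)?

Tree (level-order array): [33, 17, 44, 6, None, 39]
Definition: a tree is height-balanced if, at every node, |h(left) - h(right)| <= 1 (empty subtree has height -1).
Bottom-up per-node check:
  node 6: h_left=-1, h_right=-1, diff=0 [OK], height=0
  node 17: h_left=0, h_right=-1, diff=1 [OK], height=1
  node 39: h_left=-1, h_right=-1, diff=0 [OK], height=0
  node 44: h_left=0, h_right=-1, diff=1 [OK], height=1
  node 33: h_left=1, h_right=1, diff=0 [OK], height=2
All nodes satisfy the balance condition.
Result: Balanced


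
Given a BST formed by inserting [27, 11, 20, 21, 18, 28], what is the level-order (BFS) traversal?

Tree insertion order: [27, 11, 20, 21, 18, 28]
Tree (level-order array): [27, 11, 28, None, 20, None, None, 18, 21]
BFS from the root, enqueuing left then right child of each popped node:
  queue [27] -> pop 27, enqueue [11, 28], visited so far: [27]
  queue [11, 28] -> pop 11, enqueue [20], visited so far: [27, 11]
  queue [28, 20] -> pop 28, enqueue [none], visited so far: [27, 11, 28]
  queue [20] -> pop 20, enqueue [18, 21], visited so far: [27, 11, 28, 20]
  queue [18, 21] -> pop 18, enqueue [none], visited so far: [27, 11, 28, 20, 18]
  queue [21] -> pop 21, enqueue [none], visited so far: [27, 11, 28, 20, 18, 21]
Result: [27, 11, 28, 20, 18, 21]


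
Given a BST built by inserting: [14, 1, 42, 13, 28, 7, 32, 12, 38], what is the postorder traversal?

Tree insertion order: [14, 1, 42, 13, 28, 7, 32, 12, 38]
Tree (level-order array): [14, 1, 42, None, 13, 28, None, 7, None, None, 32, None, 12, None, 38]
Postorder traversal: [12, 7, 13, 1, 38, 32, 28, 42, 14]


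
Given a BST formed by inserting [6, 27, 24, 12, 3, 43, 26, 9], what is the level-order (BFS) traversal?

Tree insertion order: [6, 27, 24, 12, 3, 43, 26, 9]
Tree (level-order array): [6, 3, 27, None, None, 24, 43, 12, 26, None, None, 9]
BFS from the root, enqueuing left then right child of each popped node:
  queue [6] -> pop 6, enqueue [3, 27], visited so far: [6]
  queue [3, 27] -> pop 3, enqueue [none], visited so far: [6, 3]
  queue [27] -> pop 27, enqueue [24, 43], visited so far: [6, 3, 27]
  queue [24, 43] -> pop 24, enqueue [12, 26], visited so far: [6, 3, 27, 24]
  queue [43, 12, 26] -> pop 43, enqueue [none], visited so far: [6, 3, 27, 24, 43]
  queue [12, 26] -> pop 12, enqueue [9], visited so far: [6, 3, 27, 24, 43, 12]
  queue [26, 9] -> pop 26, enqueue [none], visited so far: [6, 3, 27, 24, 43, 12, 26]
  queue [9] -> pop 9, enqueue [none], visited so far: [6, 3, 27, 24, 43, 12, 26, 9]
Result: [6, 3, 27, 24, 43, 12, 26, 9]


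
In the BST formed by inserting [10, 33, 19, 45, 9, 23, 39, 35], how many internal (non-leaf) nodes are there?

Tree built from: [10, 33, 19, 45, 9, 23, 39, 35]
Tree (level-order array): [10, 9, 33, None, None, 19, 45, None, 23, 39, None, None, None, 35]
Rule: An internal node has at least one child.
Per-node child counts:
  node 10: 2 child(ren)
  node 9: 0 child(ren)
  node 33: 2 child(ren)
  node 19: 1 child(ren)
  node 23: 0 child(ren)
  node 45: 1 child(ren)
  node 39: 1 child(ren)
  node 35: 0 child(ren)
Matching nodes: [10, 33, 19, 45, 39]
Count of internal (non-leaf) nodes: 5


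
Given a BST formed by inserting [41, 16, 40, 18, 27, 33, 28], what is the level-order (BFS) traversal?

Tree insertion order: [41, 16, 40, 18, 27, 33, 28]
Tree (level-order array): [41, 16, None, None, 40, 18, None, None, 27, None, 33, 28]
BFS from the root, enqueuing left then right child of each popped node:
  queue [41] -> pop 41, enqueue [16], visited so far: [41]
  queue [16] -> pop 16, enqueue [40], visited so far: [41, 16]
  queue [40] -> pop 40, enqueue [18], visited so far: [41, 16, 40]
  queue [18] -> pop 18, enqueue [27], visited so far: [41, 16, 40, 18]
  queue [27] -> pop 27, enqueue [33], visited so far: [41, 16, 40, 18, 27]
  queue [33] -> pop 33, enqueue [28], visited so far: [41, 16, 40, 18, 27, 33]
  queue [28] -> pop 28, enqueue [none], visited so far: [41, 16, 40, 18, 27, 33, 28]
Result: [41, 16, 40, 18, 27, 33, 28]


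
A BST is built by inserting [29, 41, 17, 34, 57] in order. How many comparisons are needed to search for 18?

Search path for 18: 29 -> 17
Found: False
Comparisons: 2


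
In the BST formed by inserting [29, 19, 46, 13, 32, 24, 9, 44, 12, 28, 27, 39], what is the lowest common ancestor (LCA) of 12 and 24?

Tree insertion order: [29, 19, 46, 13, 32, 24, 9, 44, 12, 28, 27, 39]
Tree (level-order array): [29, 19, 46, 13, 24, 32, None, 9, None, None, 28, None, 44, None, 12, 27, None, 39]
In a BST, the LCA of p=12, q=24 is the first node v on the
root-to-leaf path with p <= v <= q (go left if both < v, right if both > v).
Walk from root:
  at 29: both 12 and 24 < 29, go left
  at 19: 12 <= 19 <= 24, this is the LCA
LCA = 19


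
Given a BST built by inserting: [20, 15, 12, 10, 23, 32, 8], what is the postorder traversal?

Tree insertion order: [20, 15, 12, 10, 23, 32, 8]
Tree (level-order array): [20, 15, 23, 12, None, None, 32, 10, None, None, None, 8]
Postorder traversal: [8, 10, 12, 15, 32, 23, 20]


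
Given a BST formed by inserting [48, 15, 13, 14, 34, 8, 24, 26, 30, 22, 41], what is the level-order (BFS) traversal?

Tree insertion order: [48, 15, 13, 14, 34, 8, 24, 26, 30, 22, 41]
Tree (level-order array): [48, 15, None, 13, 34, 8, 14, 24, 41, None, None, None, None, 22, 26, None, None, None, None, None, 30]
BFS from the root, enqueuing left then right child of each popped node:
  queue [48] -> pop 48, enqueue [15], visited so far: [48]
  queue [15] -> pop 15, enqueue [13, 34], visited so far: [48, 15]
  queue [13, 34] -> pop 13, enqueue [8, 14], visited so far: [48, 15, 13]
  queue [34, 8, 14] -> pop 34, enqueue [24, 41], visited so far: [48, 15, 13, 34]
  queue [8, 14, 24, 41] -> pop 8, enqueue [none], visited so far: [48, 15, 13, 34, 8]
  queue [14, 24, 41] -> pop 14, enqueue [none], visited so far: [48, 15, 13, 34, 8, 14]
  queue [24, 41] -> pop 24, enqueue [22, 26], visited so far: [48, 15, 13, 34, 8, 14, 24]
  queue [41, 22, 26] -> pop 41, enqueue [none], visited so far: [48, 15, 13, 34, 8, 14, 24, 41]
  queue [22, 26] -> pop 22, enqueue [none], visited so far: [48, 15, 13, 34, 8, 14, 24, 41, 22]
  queue [26] -> pop 26, enqueue [30], visited so far: [48, 15, 13, 34, 8, 14, 24, 41, 22, 26]
  queue [30] -> pop 30, enqueue [none], visited so far: [48, 15, 13, 34, 8, 14, 24, 41, 22, 26, 30]
Result: [48, 15, 13, 34, 8, 14, 24, 41, 22, 26, 30]


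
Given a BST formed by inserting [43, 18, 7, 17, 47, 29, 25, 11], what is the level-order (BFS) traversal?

Tree insertion order: [43, 18, 7, 17, 47, 29, 25, 11]
Tree (level-order array): [43, 18, 47, 7, 29, None, None, None, 17, 25, None, 11]
BFS from the root, enqueuing left then right child of each popped node:
  queue [43] -> pop 43, enqueue [18, 47], visited so far: [43]
  queue [18, 47] -> pop 18, enqueue [7, 29], visited so far: [43, 18]
  queue [47, 7, 29] -> pop 47, enqueue [none], visited so far: [43, 18, 47]
  queue [7, 29] -> pop 7, enqueue [17], visited so far: [43, 18, 47, 7]
  queue [29, 17] -> pop 29, enqueue [25], visited so far: [43, 18, 47, 7, 29]
  queue [17, 25] -> pop 17, enqueue [11], visited so far: [43, 18, 47, 7, 29, 17]
  queue [25, 11] -> pop 25, enqueue [none], visited so far: [43, 18, 47, 7, 29, 17, 25]
  queue [11] -> pop 11, enqueue [none], visited so far: [43, 18, 47, 7, 29, 17, 25, 11]
Result: [43, 18, 47, 7, 29, 17, 25, 11]


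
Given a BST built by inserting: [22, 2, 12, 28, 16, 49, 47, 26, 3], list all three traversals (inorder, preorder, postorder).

Tree insertion order: [22, 2, 12, 28, 16, 49, 47, 26, 3]
Tree (level-order array): [22, 2, 28, None, 12, 26, 49, 3, 16, None, None, 47]
Inorder (L, root, R): [2, 3, 12, 16, 22, 26, 28, 47, 49]
Preorder (root, L, R): [22, 2, 12, 3, 16, 28, 26, 49, 47]
Postorder (L, R, root): [3, 16, 12, 2, 26, 47, 49, 28, 22]


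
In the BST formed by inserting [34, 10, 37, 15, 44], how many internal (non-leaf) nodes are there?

Tree built from: [34, 10, 37, 15, 44]
Tree (level-order array): [34, 10, 37, None, 15, None, 44]
Rule: An internal node has at least one child.
Per-node child counts:
  node 34: 2 child(ren)
  node 10: 1 child(ren)
  node 15: 0 child(ren)
  node 37: 1 child(ren)
  node 44: 0 child(ren)
Matching nodes: [34, 10, 37]
Count of internal (non-leaf) nodes: 3


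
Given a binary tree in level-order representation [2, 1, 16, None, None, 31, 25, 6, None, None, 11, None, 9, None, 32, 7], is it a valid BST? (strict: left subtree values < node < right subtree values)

Level-order array: [2, 1, 16, None, None, 31, 25, 6, None, None, 11, None, 9, None, 32, 7]
Validate using subtree bounds (lo, hi): at each node, require lo < value < hi,
then recurse left with hi=value and right with lo=value.
Preorder trace (stopping at first violation):
  at node 2 with bounds (-inf, +inf): OK
  at node 1 with bounds (-inf, 2): OK
  at node 16 with bounds (2, +inf): OK
  at node 31 with bounds (2, 16): VIOLATION
Node 31 violates its bound: not (2 < 31 < 16).
Result: Not a valid BST


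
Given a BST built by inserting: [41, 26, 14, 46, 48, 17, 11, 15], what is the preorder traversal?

Tree insertion order: [41, 26, 14, 46, 48, 17, 11, 15]
Tree (level-order array): [41, 26, 46, 14, None, None, 48, 11, 17, None, None, None, None, 15]
Preorder traversal: [41, 26, 14, 11, 17, 15, 46, 48]


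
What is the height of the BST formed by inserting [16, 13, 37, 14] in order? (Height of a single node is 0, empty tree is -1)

Insertion order: [16, 13, 37, 14]
Tree (level-order array): [16, 13, 37, None, 14]
Compute height bottom-up (empty subtree = -1):
  height(14) = 1 + max(-1, -1) = 0
  height(13) = 1 + max(-1, 0) = 1
  height(37) = 1 + max(-1, -1) = 0
  height(16) = 1 + max(1, 0) = 2
Height = 2


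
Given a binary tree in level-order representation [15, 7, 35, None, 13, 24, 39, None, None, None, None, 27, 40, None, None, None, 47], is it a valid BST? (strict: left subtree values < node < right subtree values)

Level-order array: [15, 7, 35, None, 13, 24, 39, None, None, None, None, 27, 40, None, None, None, 47]
Validate using subtree bounds (lo, hi): at each node, require lo < value < hi,
then recurse left with hi=value and right with lo=value.
Preorder trace (stopping at first violation):
  at node 15 with bounds (-inf, +inf): OK
  at node 7 with bounds (-inf, 15): OK
  at node 13 with bounds (7, 15): OK
  at node 35 with bounds (15, +inf): OK
  at node 24 with bounds (15, 35): OK
  at node 39 with bounds (35, +inf): OK
  at node 27 with bounds (35, 39): VIOLATION
Node 27 violates its bound: not (35 < 27 < 39).
Result: Not a valid BST


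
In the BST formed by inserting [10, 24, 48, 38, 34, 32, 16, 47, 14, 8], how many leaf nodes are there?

Tree built from: [10, 24, 48, 38, 34, 32, 16, 47, 14, 8]
Tree (level-order array): [10, 8, 24, None, None, 16, 48, 14, None, 38, None, None, None, 34, 47, 32]
Rule: A leaf has 0 children.
Per-node child counts:
  node 10: 2 child(ren)
  node 8: 0 child(ren)
  node 24: 2 child(ren)
  node 16: 1 child(ren)
  node 14: 0 child(ren)
  node 48: 1 child(ren)
  node 38: 2 child(ren)
  node 34: 1 child(ren)
  node 32: 0 child(ren)
  node 47: 0 child(ren)
Matching nodes: [8, 14, 32, 47]
Count of leaf nodes: 4


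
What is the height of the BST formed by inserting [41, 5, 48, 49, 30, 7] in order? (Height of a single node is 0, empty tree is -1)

Insertion order: [41, 5, 48, 49, 30, 7]
Tree (level-order array): [41, 5, 48, None, 30, None, 49, 7]
Compute height bottom-up (empty subtree = -1):
  height(7) = 1 + max(-1, -1) = 0
  height(30) = 1 + max(0, -1) = 1
  height(5) = 1 + max(-1, 1) = 2
  height(49) = 1 + max(-1, -1) = 0
  height(48) = 1 + max(-1, 0) = 1
  height(41) = 1 + max(2, 1) = 3
Height = 3


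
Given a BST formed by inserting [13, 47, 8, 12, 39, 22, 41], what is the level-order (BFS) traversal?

Tree insertion order: [13, 47, 8, 12, 39, 22, 41]
Tree (level-order array): [13, 8, 47, None, 12, 39, None, None, None, 22, 41]
BFS from the root, enqueuing left then right child of each popped node:
  queue [13] -> pop 13, enqueue [8, 47], visited so far: [13]
  queue [8, 47] -> pop 8, enqueue [12], visited so far: [13, 8]
  queue [47, 12] -> pop 47, enqueue [39], visited so far: [13, 8, 47]
  queue [12, 39] -> pop 12, enqueue [none], visited so far: [13, 8, 47, 12]
  queue [39] -> pop 39, enqueue [22, 41], visited so far: [13, 8, 47, 12, 39]
  queue [22, 41] -> pop 22, enqueue [none], visited so far: [13, 8, 47, 12, 39, 22]
  queue [41] -> pop 41, enqueue [none], visited so far: [13, 8, 47, 12, 39, 22, 41]
Result: [13, 8, 47, 12, 39, 22, 41]


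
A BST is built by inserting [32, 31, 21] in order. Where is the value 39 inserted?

Starting tree (level order): [32, 31, None, 21]
Insertion path: 32
Result: insert 39 as right child of 32
Final tree (level order): [32, 31, 39, 21]


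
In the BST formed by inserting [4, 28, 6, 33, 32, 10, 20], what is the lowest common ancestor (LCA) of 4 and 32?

Tree insertion order: [4, 28, 6, 33, 32, 10, 20]
Tree (level-order array): [4, None, 28, 6, 33, None, 10, 32, None, None, 20]
In a BST, the LCA of p=4, q=32 is the first node v on the
root-to-leaf path with p <= v <= q (go left if both < v, right if both > v).
Walk from root:
  at 4: 4 <= 4 <= 32, this is the LCA
LCA = 4


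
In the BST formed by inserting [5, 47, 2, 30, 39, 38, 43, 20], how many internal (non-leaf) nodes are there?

Tree built from: [5, 47, 2, 30, 39, 38, 43, 20]
Tree (level-order array): [5, 2, 47, None, None, 30, None, 20, 39, None, None, 38, 43]
Rule: An internal node has at least one child.
Per-node child counts:
  node 5: 2 child(ren)
  node 2: 0 child(ren)
  node 47: 1 child(ren)
  node 30: 2 child(ren)
  node 20: 0 child(ren)
  node 39: 2 child(ren)
  node 38: 0 child(ren)
  node 43: 0 child(ren)
Matching nodes: [5, 47, 30, 39]
Count of internal (non-leaf) nodes: 4


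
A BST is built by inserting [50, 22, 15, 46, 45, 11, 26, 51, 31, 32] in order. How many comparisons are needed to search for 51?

Search path for 51: 50 -> 51
Found: True
Comparisons: 2


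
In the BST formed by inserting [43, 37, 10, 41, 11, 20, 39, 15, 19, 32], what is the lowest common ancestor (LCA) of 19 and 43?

Tree insertion order: [43, 37, 10, 41, 11, 20, 39, 15, 19, 32]
Tree (level-order array): [43, 37, None, 10, 41, None, 11, 39, None, None, 20, None, None, 15, 32, None, 19]
In a BST, the LCA of p=19, q=43 is the first node v on the
root-to-leaf path with p <= v <= q (go left if both < v, right if both > v).
Walk from root:
  at 43: 19 <= 43 <= 43, this is the LCA
LCA = 43


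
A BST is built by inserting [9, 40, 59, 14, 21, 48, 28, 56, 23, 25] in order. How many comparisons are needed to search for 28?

Search path for 28: 9 -> 40 -> 14 -> 21 -> 28
Found: True
Comparisons: 5


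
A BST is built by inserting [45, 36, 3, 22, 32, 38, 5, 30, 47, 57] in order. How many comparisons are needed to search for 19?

Search path for 19: 45 -> 36 -> 3 -> 22 -> 5
Found: False
Comparisons: 5


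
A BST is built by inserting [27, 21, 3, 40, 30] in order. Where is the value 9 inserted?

Starting tree (level order): [27, 21, 40, 3, None, 30]
Insertion path: 27 -> 21 -> 3
Result: insert 9 as right child of 3
Final tree (level order): [27, 21, 40, 3, None, 30, None, None, 9]


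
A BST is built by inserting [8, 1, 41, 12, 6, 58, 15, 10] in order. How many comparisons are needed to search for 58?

Search path for 58: 8 -> 41 -> 58
Found: True
Comparisons: 3


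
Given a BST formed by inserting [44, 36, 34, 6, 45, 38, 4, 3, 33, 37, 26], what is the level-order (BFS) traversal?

Tree insertion order: [44, 36, 34, 6, 45, 38, 4, 3, 33, 37, 26]
Tree (level-order array): [44, 36, 45, 34, 38, None, None, 6, None, 37, None, 4, 33, None, None, 3, None, 26]
BFS from the root, enqueuing left then right child of each popped node:
  queue [44] -> pop 44, enqueue [36, 45], visited so far: [44]
  queue [36, 45] -> pop 36, enqueue [34, 38], visited so far: [44, 36]
  queue [45, 34, 38] -> pop 45, enqueue [none], visited so far: [44, 36, 45]
  queue [34, 38] -> pop 34, enqueue [6], visited so far: [44, 36, 45, 34]
  queue [38, 6] -> pop 38, enqueue [37], visited so far: [44, 36, 45, 34, 38]
  queue [6, 37] -> pop 6, enqueue [4, 33], visited so far: [44, 36, 45, 34, 38, 6]
  queue [37, 4, 33] -> pop 37, enqueue [none], visited so far: [44, 36, 45, 34, 38, 6, 37]
  queue [4, 33] -> pop 4, enqueue [3], visited so far: [44, 36, 45, 34, 38, 6, 37, 4]
  queue [33, 3] -> pop 33, enqueue [26], visited so far: [44, 36, 45, 34, 38, 6, 37, 4, 33]
  queue [3, 26] -> pop 3, enqueue [none], visited so far: [44, 36, 45, 34, 38, 6, 37, 4, 33, 3]
  queue [26] -> pop 26, enqueue [none], visited so far: [44, 36, 45, 34, 38, 6, 37, 4, 33, 3, 26]
Result: [44, 36, 45, 34, 38, 6, 37, 4, 33, 3, 26]


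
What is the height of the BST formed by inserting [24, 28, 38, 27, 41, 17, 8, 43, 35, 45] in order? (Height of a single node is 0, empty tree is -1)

Insertion order: [24, 28, 38, 27, 41, 17, 8, 43, 35, 45]
Tree (level-order array): [24, 17, 28, 8, None, 27, 38, None, None, None, None, 35, 41, None, None, None, 43, None, 45]
Compute height bottom-up (empty subtree = -1):
  height(8) = 1 + max(-1, -1) = 0
  height(17) = 1 + max(0, -1) = 1
  height(27) = 1 + max(-1, -1) = 0
  height(35) = 1 + max(-1, -1) = 0
  height(45) = 1 + max(-1, -1) = 0
  height(43) = 1 + max(-1, 0) = 1
  height(41) = 1 + max(-1, 1) = 2
  height(38) = 1 + max(0, 2) = 3
  height(28) = 1 + max(0, 3) = 4
  height(24) = 1 + max(1, 4) = 5
Height = 5


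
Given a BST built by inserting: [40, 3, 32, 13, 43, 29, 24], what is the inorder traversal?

Tree insertion order: [40, 3, 32, 13, 43, 29, 24]
Tree (level-order array): [40, 3, 43, None, 32, None, None, 13, None, None, 29, 24]
Inorder traversal: [3, 13, 24, 29, 32, 40, 43]


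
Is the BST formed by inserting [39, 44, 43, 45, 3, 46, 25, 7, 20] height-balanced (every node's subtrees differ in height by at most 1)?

Tree (level-order array): [39, 3, 44, None, 25, 43, 45, 7, None, None, None, None, 46, None, 20]
Definition: a tree is height-balanced if, at every node, |h(left) - h(right)| <= 1 (empty subtree has height -1).
Bottom-up per-node check:
  node 20: h_left=-1, h_right=-1, diff=0 [OK], height=0
  node 7: h_left=-1, h_right=0, diff=1 [OK], height=1
  node 25: h_left=1, h_right=-1, diff=2 [FAIL (|1--1|=2 > 1)], height=2
  node 3: h_left=-1, h_right=2, diff=3 [FAIL (|-1-2|=3 > 1)], height=3
  node 43: h_left=-1, h_right=-1, diff=0 [OK], height=0
  node 46: h_left=-1, h_right=-1, diff=0 [OK], height=0
  node 45: h_left=-1, h_right=0, diff=1 [OK], height=1
  node 44: h_left=0, h_right=1, diff=1 [OK], height=2
  node 39: h_left=3, h_right=2, diff=1 [OK], height=4
Node 25 violates the condition: |1 - -1| = 2 > 1.
Result: Not balanced


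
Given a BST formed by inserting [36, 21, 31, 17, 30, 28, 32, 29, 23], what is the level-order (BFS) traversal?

Tree insertion order: [36, 21, 31, 17, 30, 28, 32, 29, 23]
Tree (level-order array): [36, 21, None, 17, 31, None, None, 30, 32, 28, None, None, None, 23, 29]
BFS from the root, enqueuing left then right child of each popped node:
  queue [36] -> pop 36, enqueue [21], visited so far: [36]
  queue [21] -> pop 21, enqueue [17, 31], visited so far: [36, 21]
  queue [17, 31] -> pop 17, enqueue [none], visited so far: [36, 21, 17]
  queue [31] -> pop 31, enqueue [30, 32], visited so far: [36, 21, 17, 31]
  queue [30, 32] -> pop 30, enqueue [28], visited so far: [36, 21, 17, 31, 30]
  queue [32, 28] -> pop 32, enqueue [none], visited so far: [36, 21, 17, 31, 30, 32]
  queue [28] -> pop 28, enqueue [23, 29], visited so far: [36, 21, 17, 31, 30, 32, 28]
  queue [23, 29] -> pop 23, enqueue [none], visited so far: [36, 21, 17, 31, 30, 32, 28, 23]
  queue [29] -> pop 29, enqueue [none], visited so far: [36, 21, 17, 31, 30, 32, 28, 23, 29]
Result: [36, 21, 17, 31, 30, 32, 28, 23, 29]


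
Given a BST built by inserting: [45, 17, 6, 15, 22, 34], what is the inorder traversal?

Tree insertion order: [45, 17, 6, 15, 22, 34]
Tree (level-order array): [45, 17, None, 6, 22, None, 15, None, 34]
Inorder traversal: [6, 15, 17, 22, 34, 45]


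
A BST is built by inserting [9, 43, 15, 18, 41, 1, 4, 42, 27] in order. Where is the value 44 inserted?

Starting tree (level order): [9, 1, 43, None, 4, 15, None, None, None, None, 18, None, 41, 27, 42]
Insertion path: 9 -> 43
Result: insert 44 as right child of 43
Final tree (level order): [9, 1, 43, None, 4, 15, 44, None, None, None, 18, None, None, None, 41, 27, 42]
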